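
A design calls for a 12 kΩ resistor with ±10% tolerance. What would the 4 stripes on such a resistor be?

brown, red, orange, silver

12000 Ω = 12 × 10^3.
1 → brown
2 → red
Multiplier 10^3 → orange.
±10% tolerance → silver.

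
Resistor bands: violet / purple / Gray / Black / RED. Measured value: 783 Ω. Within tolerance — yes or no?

Violet → 7 (first significant figure)
Violet → 7 (second significant figure)
Grey → 8 (third significant figure)
Black → ×1 multiplier
Red → ±2% tolerance
778 × 1 = 778 Ω
Allowed range: 762.44 Ω to 793.56 Ω.
783 Ω lies inside that range.

yes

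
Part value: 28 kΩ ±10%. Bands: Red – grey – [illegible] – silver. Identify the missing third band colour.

28000 Ω = 28 × 10^3.
The third band is the multiplier, 10^3, which is orange.

orange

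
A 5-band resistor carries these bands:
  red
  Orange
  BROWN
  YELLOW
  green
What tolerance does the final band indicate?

The last band, green, is the tolerance band.
Green corresponds to ±0.5%.

±0.5%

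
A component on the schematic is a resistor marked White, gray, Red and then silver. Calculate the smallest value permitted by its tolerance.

8820 Ω

White → 9 (first significant figure)
Grey → 8 (second significant figure)
Red → ×10^2 multiplier
Silver → ±10% tolerance
98 × 100 = 9800 Ω
Smallest = 9800 × (1 − 10/100) = 8820 Ω.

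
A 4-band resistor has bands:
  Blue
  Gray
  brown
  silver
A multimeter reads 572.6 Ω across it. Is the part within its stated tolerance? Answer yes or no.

no

Blue → 6 (first significant figure)
Grey → 8 (second significant figure)
Brown → ×10 multiplier
Silver → ±10% tolerance
68 × 10 = 680 Ω
Allowed range: 612 Ω to 748 Ω.
572.6 Ω lies outside that range.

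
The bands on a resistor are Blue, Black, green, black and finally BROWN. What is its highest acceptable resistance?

Blue → 6 (first significant figure)
Black → 0 (second significant figure)
Green → 5 (third significant figure)
Black → ×1 multiplier
Brown → ±1% tolerance
605 × 1 = 605 Ω
Highest = 605 × (1 + 1/100) = 611.05 Ω.

611.05 Ω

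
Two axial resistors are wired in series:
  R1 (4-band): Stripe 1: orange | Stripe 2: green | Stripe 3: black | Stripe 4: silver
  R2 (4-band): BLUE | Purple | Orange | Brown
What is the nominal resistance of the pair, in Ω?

67035 Ω

R1: orange, green → 35; black ×1 → 35 Ω.
R2: blue, violet → 67; orange ×10^3 → 67000 Ω.
Series: 35 + 67000 = 67035 Ω.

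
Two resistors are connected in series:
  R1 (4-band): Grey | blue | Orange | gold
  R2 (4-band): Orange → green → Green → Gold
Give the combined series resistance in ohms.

R1: grey, blue → 86; orange ×10^3 → 86000 Ω.
R2: orange, green → 35; green ×10^5 → 3500000 Ω.
Series: 86000 + 3500000 = 3586000 Ω.

3586000 Ω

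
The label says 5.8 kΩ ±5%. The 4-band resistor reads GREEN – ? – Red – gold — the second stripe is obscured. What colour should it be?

5800 Ω = 58 × 10^2.
The second band gives digit 8 of the significand, and 8 is grey.

grey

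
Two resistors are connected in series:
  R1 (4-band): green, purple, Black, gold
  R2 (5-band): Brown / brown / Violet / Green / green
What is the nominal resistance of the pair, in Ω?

11700057 Ω

R1: green, violet → 57; black ×1 → 57 Ω.
R2: brown, brown, violet → 117; green ×10^5 → 11700000 Ω.
Series: 57 + 11700000 = 11700057 Ω.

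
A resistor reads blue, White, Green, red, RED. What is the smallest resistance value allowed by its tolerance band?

68110 Ω

Blue → 6 (first significant figure)
White → 9 (second significant figure)
Green → 5 (third significant figure)
Red → ×10^2 multiplier
Red → ±2% tolerance
695 × 100 = 69500 Ω
Smallest = 69500 × (1 − 2/100) = 68110 Ω.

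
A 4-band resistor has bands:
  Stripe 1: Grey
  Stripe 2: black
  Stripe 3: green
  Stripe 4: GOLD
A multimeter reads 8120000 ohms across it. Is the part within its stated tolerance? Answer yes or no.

Grey → 8 (first significant figure)
Black → 0 (second significant figure)
Green → ×10^5 multiplier
Gold → ±5% tolerance
80 × 100000 = 8000000 Ω
Allowed range: 7600000 Ω to 8400000 Ω.
8120000 ohms lies inside that range.

yes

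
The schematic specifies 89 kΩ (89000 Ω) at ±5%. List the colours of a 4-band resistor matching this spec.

grey, white, orange, gold

89000 Ω = 89 × 10^3.
8 → grey
9 → white
Multiplier 10^3 → orange.
±5% tolerance → gold.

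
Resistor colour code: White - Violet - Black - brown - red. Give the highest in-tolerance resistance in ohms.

White → 9 (first significant figure)
Violet → 7 (second significant figure)
Black → 0 (third significant figure)
Brown → ×10 multiplier
Red → ±2% tolerance
970 × 10 = 9700 Ω
Highest = 9700 × (1 + 2/100) = 9894 Ω.

9894 Ω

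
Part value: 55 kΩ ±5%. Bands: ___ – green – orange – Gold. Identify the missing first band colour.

55000 Ω = 55 × 10^3.
The first band gives digit 5 of the significand, and 5 is green.

green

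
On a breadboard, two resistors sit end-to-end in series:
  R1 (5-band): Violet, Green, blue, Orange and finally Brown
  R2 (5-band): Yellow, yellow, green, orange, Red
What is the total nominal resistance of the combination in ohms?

R1: violet, green, blue → 756; orange ×10^3 → 756000 Ω.
R2: yellow, yellow, green → 445; orange ×10^3 → 445000 Ω.
Series: 756000 + 445000 = 1201000 Ω.

1201000 Ω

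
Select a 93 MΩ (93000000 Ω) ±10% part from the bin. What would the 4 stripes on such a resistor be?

93000000 Ω = 93 × 10^6.
9 → white
3 → orange
Multiplier 10^6 → blue.
±10% tolerance → silver.

white, orange, blue, silver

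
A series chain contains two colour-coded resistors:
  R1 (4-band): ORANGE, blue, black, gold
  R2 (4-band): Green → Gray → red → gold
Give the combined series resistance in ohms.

R1: orange, blue → 36; black ×1 → 36 Ω.
R2: green, grey → 58; red ×10^2 → 5800 Ω.
Series: 36 + 5800 = 5836 Ω.

5836 Ω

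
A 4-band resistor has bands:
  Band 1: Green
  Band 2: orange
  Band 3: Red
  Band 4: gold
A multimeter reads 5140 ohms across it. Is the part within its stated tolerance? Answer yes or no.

yes

Green → 5 (first significant figure)
Orange → 3 (second significant figure)
Red → ×10^2 multiplier
Gold → ±5% tolerance
53 × 100 = 5300 Ω
Allowed range: 5035 Ω to 5565 Ω.
5140 ohms lies inside that range.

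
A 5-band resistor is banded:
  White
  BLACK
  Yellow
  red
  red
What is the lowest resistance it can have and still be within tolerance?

White → 9 (first significant figure)
Black → 0 (second significant figure)
Yellow → 4 (third significant figure)
Red → ×10^2 multiplier
Red → ±2% tolerance
904 × 100 = 90400 Ω
Lowest = 90400 × (1 − 2/100) = 88592 Ω.

88592 Ω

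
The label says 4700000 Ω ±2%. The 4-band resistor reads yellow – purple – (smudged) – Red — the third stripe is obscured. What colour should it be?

4700000 Ω = 47 × 10^5.
The third band is the multiplier, 10^5, which is green.

green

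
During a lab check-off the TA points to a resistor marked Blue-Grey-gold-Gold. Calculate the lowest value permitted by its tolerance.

Blue → 6 (first significant figure)
Grey → 8 (second significant figure)
Gold → ×0.1 multiplier
Gold → ±5% tolerance
68 × 0.1 = 6.8 Ω
Lowest = 6.8 × (1 − 5/100) = 6.46 Ω.

6.46 Ω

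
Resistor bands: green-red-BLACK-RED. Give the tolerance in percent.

±2%

The last band, red, is the tolerance band.
Red corresponds to ±2%.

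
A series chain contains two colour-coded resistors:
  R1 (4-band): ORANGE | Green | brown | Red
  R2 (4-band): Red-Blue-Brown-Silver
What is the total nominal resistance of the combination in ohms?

R1: orange, green → 35; brown ×10 → 350 Ω.
R2: red, blue → 26; brown ×10 → 260 Ω.
Series: 350 + 260 = 610 Ω.

610 Ω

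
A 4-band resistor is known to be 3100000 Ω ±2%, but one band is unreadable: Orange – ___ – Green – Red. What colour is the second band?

3100000 Ω = 31 × 10^5.
The second band gives digit 1 of the significand, and 1 is brown.

brown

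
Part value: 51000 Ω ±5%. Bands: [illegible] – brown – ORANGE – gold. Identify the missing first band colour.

green

51000 Ω = 51 × 10^3.
The first band gives digit 5 of the significand, and 5 is green.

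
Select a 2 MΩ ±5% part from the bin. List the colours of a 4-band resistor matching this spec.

2000000 Ω = 20 × 10^5.
2 → red
0 → black
Multiplier 10^5 → green.
±5% tolerance → gold.

red, black, green, gold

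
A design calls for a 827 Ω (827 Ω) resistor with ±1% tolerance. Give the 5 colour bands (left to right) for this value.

grey, red, violet, black, brown

827 Ω = 827 × 10^0.
8 → grey
2 → red
7 → violet
Multiplier 10^0 → black.
±1% tolerance → brown.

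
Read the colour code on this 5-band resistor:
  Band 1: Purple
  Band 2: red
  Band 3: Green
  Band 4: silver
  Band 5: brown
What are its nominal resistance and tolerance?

7.25 Ω ±1%

Violet → 7 (first significant figure)
Red → 2 (second significant figure)
Green → 5 (third significant figure)
Silver → ×0.01 multiplier
Brown → ±1% tolerance
725 × 0.01 = 7.25 Ω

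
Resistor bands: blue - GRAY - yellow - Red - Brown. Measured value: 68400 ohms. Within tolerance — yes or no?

Blue → 6 (first significant figure)
Grey → 8 (second significant figure)
Yellow → 4 (third significant figure)
Red → ×10^2 multiplier
Brown → ±1% tolerance
684 × 100 = 68400 Ω
Allowed range: 67716 Ω to 69084 Ω.
68400 ohms lies inside that range.

yes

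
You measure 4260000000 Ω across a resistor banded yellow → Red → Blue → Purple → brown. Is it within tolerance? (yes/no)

yes

Yellow → 4 (first significant figure)
Red → 2 (second significant figure)
Blue → 6 (third significant figure)
Violet → ×10^7 multiplier
Brown → ±1% tolerance
426 × 10000000 = 4260000000 Ω
Allowed range: 4217400000 Ω to 4302600000 Ω.
4260000000 Ω lies inside that range.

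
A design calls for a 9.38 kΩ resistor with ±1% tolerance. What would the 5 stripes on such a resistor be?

white, orange, grey, brown, brown

9380 Ω = 938 × 10^1.
9 → white
3 → orange
8 → grey
Multiplier 10^1 → brown.
±1% tolerance → brown.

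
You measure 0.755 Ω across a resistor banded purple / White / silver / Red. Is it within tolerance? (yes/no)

Violet → 7 (first significant figure)
White → 9 (second significant figure)
Silver → ×0.01 multiplier
Red → ±2% tolerance
79 × 0.01 = 0.79 Ω
Allowed range: 0.7742 Ω to 0.8058 Ω.
0.755 Ω lies outside that range.

no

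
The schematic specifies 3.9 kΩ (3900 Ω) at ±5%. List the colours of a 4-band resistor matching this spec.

3900 Ω = 39 × 10^2.
3 → orange
9 → white
Multiplier 10^2 → red.
±5% tolerance → gold.

orange, white, red, gold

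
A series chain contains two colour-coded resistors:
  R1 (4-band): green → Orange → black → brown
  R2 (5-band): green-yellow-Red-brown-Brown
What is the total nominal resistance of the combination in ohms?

5473 Ω

R1: green, orange → 53; black ×1 → 53 Ω.
R2: green, yellow, red → 542; brown ×10 → 5420 Ω.
Series: 53 + 5420 = 5473 Ω.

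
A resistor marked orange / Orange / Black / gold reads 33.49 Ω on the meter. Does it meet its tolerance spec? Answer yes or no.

yes

Orange → 3 (first significant figure)
Orange → 3 (second significant figure)
Black → ×1 multiplier
Gold → ±5% tolerance
33 × 1 = 33 Ω
Allowed range: 31.35 Ω to 34.65 Ω.
33.49 Ω lies inside that range.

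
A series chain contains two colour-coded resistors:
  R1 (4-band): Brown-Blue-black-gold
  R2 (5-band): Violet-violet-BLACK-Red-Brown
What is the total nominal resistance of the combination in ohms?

R1: brown, blue → 16; black ×1 → 16 Ω.
R2: violet, violet, black → 770; red ×10^2 → 77000 Ω.
Series: 16 + 77000 = 77016 Ω.

77016 Ω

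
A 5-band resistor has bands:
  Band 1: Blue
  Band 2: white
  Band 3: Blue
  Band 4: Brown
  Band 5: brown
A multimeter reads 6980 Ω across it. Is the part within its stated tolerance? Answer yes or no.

yes

Blue → 6 (first significant figure)
White → 9 (second significant figure)
Blue → 6 (third significant figure)
Brown → ×10 multiplier
Brown → ±1% tolerance
696 × 10 = 6960 Ω
Allowed range: 6890.4 Ω to 7029.6 Ω.
6980 Ω lies inside that range.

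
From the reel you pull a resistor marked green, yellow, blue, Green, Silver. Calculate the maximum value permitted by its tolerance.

Green → 5 (first significant figure)
Yellow → 4 (second significant figure)
Blue → 6 (third significant figure)
Green → ×10^5 multiplier
Silver → ±10% tolerance
546 × 100000 = 54600000 Ω
Maximum = 54600000 × (1 + 10/100) = 60060000 Ω.

60060000 Ω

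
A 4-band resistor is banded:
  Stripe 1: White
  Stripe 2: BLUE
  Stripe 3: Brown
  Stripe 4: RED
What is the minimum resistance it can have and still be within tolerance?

White → 9 (first significant figure)
Blue → 6 (second significant figure)
Brown → ×10 multiplier
Red → ±2% tolerance
96 × 10 = 960 Ω
Minimum = 960 × (1 − 2/100) = 940.8 Ω.

940.8 Ω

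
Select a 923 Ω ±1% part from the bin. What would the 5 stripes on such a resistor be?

white, red, orange, black, brown

923 Ω = 923 × 10^0.
9 → white
2 → red
3 → orange
Multiplier 10^0 → black.
±1% tolerance → brown.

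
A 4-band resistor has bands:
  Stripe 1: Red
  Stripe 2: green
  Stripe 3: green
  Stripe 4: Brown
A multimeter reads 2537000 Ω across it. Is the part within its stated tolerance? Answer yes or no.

no

Red → 2 (first significant figure)
Green → 5 (second significant figure)
Green → ×10^5 multiplier
Brown → ±1% tolerance
25 × 100000 = 2500000 Ω
Allowed range: 2475000 Ω to 2525000 Ω.
2537000 Ω lies outside that range.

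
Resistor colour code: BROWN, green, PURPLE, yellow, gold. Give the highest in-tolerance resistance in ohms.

Brown → 1 (first significant figure)
Green → 5 (second significant figure)
Violet → 7 (third significant figure)
Yellow → ×10^4 multiplier
Gold → ±5% tolerance
157 × 10000 = 1570000 Ω
Highest = 1570000 × (1 + 5/100) = 1648500 Ω.

1648500 Ω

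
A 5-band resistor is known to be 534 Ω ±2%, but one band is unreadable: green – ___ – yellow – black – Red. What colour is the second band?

534 Ω = 534 × 10^0.
The second band gives digit 3 of the significand, and 3 is orange.

orange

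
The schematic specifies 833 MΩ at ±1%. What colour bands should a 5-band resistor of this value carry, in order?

grey, orange, orange, blue, brown

833000000 Ω = 833 × 10^6.
8 → grey
3 → orange
3 → orange
Multiplier 10^6 → blue.
±1% tolerance → brown.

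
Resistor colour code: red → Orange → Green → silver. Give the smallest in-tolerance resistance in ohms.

2070000 Ω

Red → 2 (first significant figure)
Orange → 3 (second significant figure)
Green → ×10^5 multiplier
Silver → ±10% tolerance
23 × 100000 = 2300000 Ω
Smallest = 2300000 × (1 − 10/100) = 2070000 Ω.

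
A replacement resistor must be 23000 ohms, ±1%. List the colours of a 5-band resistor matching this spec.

red, orange, black, red, brown

23000 Ω = 230 × 10^2.
2 → red
3 → orange
0 → black
Multiplier 10^2 → red.
±1% tolerance → brown.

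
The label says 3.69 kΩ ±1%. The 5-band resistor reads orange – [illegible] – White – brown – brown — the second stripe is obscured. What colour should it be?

3690 Ω = 369 × 10^1.
The second band gives digit 6 of the significand, and 6 is blue.

blue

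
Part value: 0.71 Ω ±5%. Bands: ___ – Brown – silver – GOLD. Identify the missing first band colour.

violet

0.71 Ω = 71 × 10^-2.
The first band gives digit 7 of the significand, and 7 is violet.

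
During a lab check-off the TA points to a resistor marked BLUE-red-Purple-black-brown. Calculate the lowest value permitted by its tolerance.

620.73 Ω

Blue → 6 (first significant figure)
Red → 2 (second significant figure)
Violet → 7 (third significant figure)
Black → ×1 multiplier
Brown → ±1% tolerance
627 × 1 = 627 Ω
Lowest = 627 × (1 − 1/100) = 620.73 Ω.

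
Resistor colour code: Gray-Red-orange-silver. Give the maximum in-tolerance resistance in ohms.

Grey → 8 (first significant figure)
Red → 2 (second significant figure)
Orange → ×10^3 multiplier
Silver → ±10% tolerance
82 × 1000 = 82000 Ω
Maximum = 82000 × (1 + 10/100) = 90200 Ω.

90200 Ω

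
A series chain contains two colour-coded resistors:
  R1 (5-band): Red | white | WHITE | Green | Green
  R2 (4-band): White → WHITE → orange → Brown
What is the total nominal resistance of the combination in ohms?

29999000 Ω

R1: red, white, white → 299; green ×10^5 → 29900000 Ω.
R2: white, white → 99; orange ×10^3 → 99000 Ω.
Series: 29900000 + 99000 = 29999000 Ω.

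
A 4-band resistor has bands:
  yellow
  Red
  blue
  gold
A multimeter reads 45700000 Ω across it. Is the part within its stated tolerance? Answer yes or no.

no

Yellow → 4 (first significant figure)
Red → 2 (second significant figure)
Blue → ×10^6 multiplier
Gold → ±5% tolerance
42 × 1000000 = 42000000 Ω
Allowed range: 39900000 Ω to 44100000 Ω.
45700000 Ω lies outside that range.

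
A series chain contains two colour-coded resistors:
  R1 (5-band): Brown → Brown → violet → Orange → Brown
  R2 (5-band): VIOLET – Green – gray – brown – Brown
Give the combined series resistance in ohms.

R1: brown, brown, violet → 117; orange ×10^3 → 117000 Ω.
R2: violet, green, grey → 758; brown ×10 → 7580 Ω.
Series: 117000 + 7580 = 124580 Ω.

124580 Ω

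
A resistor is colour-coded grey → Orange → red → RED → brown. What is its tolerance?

The last band, brown, is the tolerance band.
Brown corresponds to ±1%.

±1%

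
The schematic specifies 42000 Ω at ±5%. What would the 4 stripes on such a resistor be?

42000 Ω = 42 × 10^3.
4 → yellow
2 → red
Multiplier 10^3 → orange.
±5% tolerance → gold.

yellow, red, orange, gold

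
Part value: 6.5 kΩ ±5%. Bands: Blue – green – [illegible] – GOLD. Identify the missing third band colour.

red

6500 Ω = 65 × 10^2.
The third band is the multiplier, 10^2, which is red.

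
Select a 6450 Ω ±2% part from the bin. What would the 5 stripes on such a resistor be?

6450 Ω = 645 × 10^1.
6 → blue
4 → yellow
5 → green
Multiplier 10^1 → brown.
±2% tolerance → red.

blue, yellow, green, brown, red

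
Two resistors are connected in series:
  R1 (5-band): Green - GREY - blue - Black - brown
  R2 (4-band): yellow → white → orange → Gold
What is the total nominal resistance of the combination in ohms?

49586 Ω

R1: green, grey, blue → 586; black ×1 → 586 Ω.
R2: yellow, white → 49; orange ×10^3 → 49000 Ω.
Series: 586 + 49000 = 49586 Ω.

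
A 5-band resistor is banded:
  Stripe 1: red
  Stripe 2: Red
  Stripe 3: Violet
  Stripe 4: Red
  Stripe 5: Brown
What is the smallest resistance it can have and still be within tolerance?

22473 Ω

Red → 2 (first significant figure)
Red → 2 (second significant figure)
Violet → 7 (third significant figure)
Red → ×10^2 multiplier
Brown → ±1% tolerance
227 × 100 = 22700 Ω
Smallest = 22700 × (1 − 1/100) = 22473 Ω.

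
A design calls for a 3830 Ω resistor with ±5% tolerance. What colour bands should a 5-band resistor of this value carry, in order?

3830 Ω = 383 × 10^1.
3 → orange
8 → grey
3 → orange
Multiplier 10^1 → brown.
±5% tolerance → gold.

orange, grey, orange, brown, gold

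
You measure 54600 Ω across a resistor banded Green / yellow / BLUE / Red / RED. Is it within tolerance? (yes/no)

Green → 5 (first significant figure)
Yellow → 4 (second significant figure)
Blue → 6 (third significant figure)
Red → ×10^2 multiplier
Red → ±2% tolerance
546 × 100 = 54600 Ω
Allowed range: 53508 Ω to 55692 Ω.
54600 Ω lies inside that range.

yes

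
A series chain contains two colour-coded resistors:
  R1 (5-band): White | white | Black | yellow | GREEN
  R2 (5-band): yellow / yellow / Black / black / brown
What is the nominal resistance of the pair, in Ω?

R1: white, white, black → 990; yellow ×10^4 → 9900000 Ω.
R2: yellow, yellow, black → 440; black ×1 → 440 Ω.
Series: 9900000 + 440 = 9900440 Ω.

9900440 Ω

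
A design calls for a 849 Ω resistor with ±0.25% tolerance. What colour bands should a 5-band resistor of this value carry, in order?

849 Ω = 849 × 10^0.
8 → grey
4 → yellow
9 → white
Multiplier 10^0 → black.
±0.25% tolerance → blue.

grey, yellow, white, black, blue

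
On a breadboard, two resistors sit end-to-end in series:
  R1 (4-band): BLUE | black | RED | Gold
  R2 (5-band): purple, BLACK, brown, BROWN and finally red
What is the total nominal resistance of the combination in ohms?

13010 Ω

R1: blue, black → 60; red ×10^2 → 6000 Ω.
R2: violet, black, brown → 701; brown ×10 → 7010 Ω.
Series: 6000 + 7010 = 13010 Ω.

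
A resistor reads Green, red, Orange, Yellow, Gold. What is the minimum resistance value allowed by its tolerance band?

4968500 Ω

Green → 5 (first significant figure)
Red → 2 (second significant figure)
Orange → 3 (third significant figure)
Yellow → ×10^4 multiplier
Gold → ±5% tolerance
523 × 10000 = 5230000 Ω
Minimum = 5230000 × (1 − 5/100) = 4968500 Ω.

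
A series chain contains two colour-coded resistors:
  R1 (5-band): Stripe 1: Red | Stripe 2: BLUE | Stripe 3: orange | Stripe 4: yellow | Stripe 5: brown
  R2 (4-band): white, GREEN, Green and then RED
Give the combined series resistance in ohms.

12130000 Ω

R1: red, blue, orange → 263; yellow ×10^4 → 2630000 Ω.
R2: white, green → 95; green ×10^5 → 9500000 Ω.
Series: 2630000 + 9500000 = 12130000 Ω.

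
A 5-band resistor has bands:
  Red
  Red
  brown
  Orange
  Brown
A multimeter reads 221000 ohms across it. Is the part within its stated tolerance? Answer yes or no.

yes

Red → 2 (first significant figure)
Red → 2 (second significant figure)
Brown → 1 (third significant figure)
Orange → ×10^3 multiplier
Brown → ±1% tolerance
221 × 1000 = 221000 Ω
Allowed range: 218790 Ω to 223210 Ω.
221000 ohms lies inside that range.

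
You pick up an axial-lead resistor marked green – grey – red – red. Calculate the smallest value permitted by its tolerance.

5684 Ω

Green → 5 (first significant figure)
Grey → 8 (second significant figure)
Red → ×10^2 multiplier
Red → ±2% tolerance
58 × 100 = 5800 Ω
Smallest = 5800 × (1 − 2/100) = 5684 Ω.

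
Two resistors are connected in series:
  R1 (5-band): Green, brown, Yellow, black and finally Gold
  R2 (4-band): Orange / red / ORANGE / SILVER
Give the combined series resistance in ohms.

R1: green, brown, yellow → 514; black ×1 → 514 Ω.
R2: orange, red → 32; orange ×10^3 → 32000 Ω.
Series: 514 + 32000 = 32514 Ω.

32514 Ω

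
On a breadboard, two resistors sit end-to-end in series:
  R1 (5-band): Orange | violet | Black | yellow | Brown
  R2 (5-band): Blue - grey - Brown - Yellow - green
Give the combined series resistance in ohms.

10510000 Ω

R1: orange, violet, black → 370; yellow ×10^4 → 3700000 Ω.
R2: blue, grey, brown → 681; yellow ×10^4 → 6810000 Ω.
Series: 3700000 + 6810000 = 10510000 Ω.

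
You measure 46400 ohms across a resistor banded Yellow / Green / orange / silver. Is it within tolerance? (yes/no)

yes

Yellow → 4 (first significant figure)
Green → 5 (second significant figure)
Orange → ×10^3 multiplier
Silver → ±10% tolerance
45 × 1000 = 45000 Ω
Allowed range: 40500 Ω to 49500 Ω.
46400 ohms lies inside that range.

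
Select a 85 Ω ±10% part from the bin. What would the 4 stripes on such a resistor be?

85 Ω = 85 × 10^0.
8 → grey
5 → green
Multiplier 10^0 → black.
±10% tolerance → silver.

grey, green, black, silver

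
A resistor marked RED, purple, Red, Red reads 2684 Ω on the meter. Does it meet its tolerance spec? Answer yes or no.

Red → 2 (first significant figure)
Violet → 7 (second significant figure)
Red → ×10^2 multiplier
Red → ±2% tolerance
27 × 100 = 2700 Ω
Allowed range: 2646 Ω to 2754 Ω.
2684 Ω lies inside that range.

yes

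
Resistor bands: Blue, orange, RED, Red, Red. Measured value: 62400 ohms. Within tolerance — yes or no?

yes

Blue → 6 (first significant figure)
Orange → 3 (second significant figure)
Red → 2 (third significant figure)
Red → ×10^2 multiplier
Red → ±2% tolerance
632 × 100 = 63200 Ω
Allowed range: 61936 Ω to 64464 Ω.
62400 ohms lies inside that range.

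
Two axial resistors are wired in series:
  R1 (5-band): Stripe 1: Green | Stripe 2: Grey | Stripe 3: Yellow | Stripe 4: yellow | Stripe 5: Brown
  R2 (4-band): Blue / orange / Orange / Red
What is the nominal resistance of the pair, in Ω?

5903000 Ω

R1: green, grey, yellow → 584; yellow ×10^4 → 5840000 Ω.
R2: blue, orange → 63; orange ×10^3 → 63000 Ω.
Series: 5840000 + 63000 = 5903000 Ω.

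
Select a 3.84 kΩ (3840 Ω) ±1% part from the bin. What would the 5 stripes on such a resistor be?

3840 Ω = 384 × 10^1.
3 → orange
8 → grey
4 → yellow
Multiplier 10^1 → brown.
±1% tolerance → brown.

orange, grey, yellow, brown, brown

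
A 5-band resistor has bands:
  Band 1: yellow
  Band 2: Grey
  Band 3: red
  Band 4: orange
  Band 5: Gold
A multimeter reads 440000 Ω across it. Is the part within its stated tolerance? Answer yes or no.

Yellow → 4 (first significant figure)
Grey → 8 (second significant figure)
Red → 2 (third significant figure)
Orange → ×10^3 multiplier
Gold → ±5% tolerance
482 × 1000 = 482000 Ω
Allowed range: 457900 Ω to 506100 Ω.
440000 Ω lies outside that range.

no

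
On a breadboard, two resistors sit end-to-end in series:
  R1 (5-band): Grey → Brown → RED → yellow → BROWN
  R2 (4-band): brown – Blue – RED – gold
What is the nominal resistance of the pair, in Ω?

R1: grey, brown, red → 812; yellow ×10^4 → 8120000 Ω.
R2: brown, blue → 16; red ×10^2 → 1600 Ω.
Series: 8120000 + 1600 = 8121600 Ω.

8121600 Ω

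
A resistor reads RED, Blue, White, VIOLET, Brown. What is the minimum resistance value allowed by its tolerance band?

2663100000 Ω

Red → 2 (first significant figure)
Blue → 6 (second significant figure)
White → 9 (third significant figure)
Violet → ×10^7 multiplier
Brown → ±1% tolerance
269 × 10000000 = 2690000000 Ω
Minimum = 2690000000 × (1 − 1/100) = 2663100000 Ω.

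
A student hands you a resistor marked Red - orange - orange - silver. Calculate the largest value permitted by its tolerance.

Red → 2 (first significant figure)
Orange → 3 (second significant figure)
Orange → ×10^3 multiplier
Silver → ±10% tolerance
23 × 1000 = 23000 Ω
Largest = 23000 × (1 + 10/100) = 25300 Ω.

25300 Ω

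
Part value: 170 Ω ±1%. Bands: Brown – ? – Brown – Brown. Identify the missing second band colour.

170 Ω = 17 × 10^1.
The second band gives digit 7 of the significand, and 7 is violet.

violet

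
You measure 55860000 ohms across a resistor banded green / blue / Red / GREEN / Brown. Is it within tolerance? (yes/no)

yes

Green → 5 (first significant figure)
Blue → 6 (second significant figure)
Red → 2 (third significant figure)
Green → ×10^5 multiplier
Brown → ±1% tolerance
562 × 100000 = 56200000 Ω
Allowed range: 55638000 Ω to 56762000 Ω.
55860000 ohms lies inside that range.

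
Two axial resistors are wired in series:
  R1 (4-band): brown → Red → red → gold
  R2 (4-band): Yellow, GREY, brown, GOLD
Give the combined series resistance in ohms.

1680 Ω

R1: brown, red → 12; red ×10^2 → 1200 Ω.
R2: yellow, grey → 48; brown ×10 → 480 Ω.
Series: 1200 + 480 = 1680 Ω.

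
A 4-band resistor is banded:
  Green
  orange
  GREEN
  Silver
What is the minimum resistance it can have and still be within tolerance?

4770000 Ω

Green → 5 (first significant figure)
Orange → 3 (second significant figure)
Green → ×10^5 multiplier
Silver → ±10% tolerance
53 × 100000 = 5300000 Ω
Minimum = 5300000 × (1 − 10/100) = 4770000 Ω.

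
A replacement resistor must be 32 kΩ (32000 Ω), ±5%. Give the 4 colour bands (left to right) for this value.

orange, red, orange, gold

32000 Ω = 32 × 10^3.
3 → orange
2 → red
Multiplier 10^3 → orange.
±5% tolerance → gold.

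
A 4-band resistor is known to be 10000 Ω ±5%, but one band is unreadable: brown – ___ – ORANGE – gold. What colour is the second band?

black

10000 Ω = 10 × 10^3.
The second band gives digit 0 of the significand, and 0 is black.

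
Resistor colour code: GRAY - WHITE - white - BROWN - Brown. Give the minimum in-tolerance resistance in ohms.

8900.1 Ω

Grey → 8 (first significant figure)
White → 9 (second significant figure)
White → 9 (third significant figure)
Brown → ×10 multiplier
Brown → ±1% tolerance
899 × 10 = 8990 Ω
Minimum = 8990 × (1 − 1/100) = 8900.1 Ω.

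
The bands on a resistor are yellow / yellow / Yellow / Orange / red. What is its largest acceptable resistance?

Yellow → 4 (first significant figure)
Yellow → 4 (second significant figure)
Yellow → 4 (third significant figure)
Orange → ×10^3 multiplier
Red → ±2% tolerance
444 × 1000 = 444000 Ω
Largest = 444000 × (1 + 2/100) = 452880 Ω.

452880 Ω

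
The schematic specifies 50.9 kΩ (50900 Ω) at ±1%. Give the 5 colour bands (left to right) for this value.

50900 Ω = 509 × 10^2.
5 → green
0 → black
9 → white
Multiplier 10^2 → red.
±1% tolerance → brown.

green, black, white, red, brown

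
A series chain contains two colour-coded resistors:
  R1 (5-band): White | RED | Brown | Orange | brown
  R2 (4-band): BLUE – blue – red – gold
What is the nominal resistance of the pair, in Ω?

R1: white, red, brown → 921; orange ×10^3 → 921000 Ω.
R2: blue, blue → 66; red ×10^2 → 6600 Ω.
Series: 921000 + 6600 = 927600 Ω.

927600 Ω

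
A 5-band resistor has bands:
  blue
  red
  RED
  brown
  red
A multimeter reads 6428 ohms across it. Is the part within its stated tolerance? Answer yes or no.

Blue → 6 (first significant figure)
Red → 2 (second significant figure)
Red → 2 (third significant figure)
Brown → ×10 multiplier
Red → ±2% tolerance
622 × 10 = 6220 Ω
Allowed range: 6095.6 Ω to 6344.4 Ω.
6428 ohms lies outside that range.

no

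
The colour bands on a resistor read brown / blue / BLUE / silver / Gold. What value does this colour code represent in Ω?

1.66 Ω

Brown → 1 (first significant figure)
Blue → 6 (second significant figure)
Blue → 6 (third significant figure)
Silver → ×0.01 multiplier
166 × 0.01 = 1.66 Ω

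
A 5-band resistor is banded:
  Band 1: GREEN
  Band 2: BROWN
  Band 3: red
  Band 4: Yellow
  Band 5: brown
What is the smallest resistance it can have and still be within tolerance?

Green → 5 (first significant figure)
Brown → 1 (second significant figure)
Red → 2 (third significant figure)
Yellow → ×10^4 multiplier
Brown → ±1% tolerance
512 × 10000 = 5120000 Ω
Smallest = 5120000 × (1 − 1/100) = 5068800 Ω.

5068800 Ω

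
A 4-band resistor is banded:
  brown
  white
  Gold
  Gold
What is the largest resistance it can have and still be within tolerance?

1.995 Ω

Brown → 1 (first significant figure)
White → 9 (second significant figure)
Gold → ×0.1 multiplier
Gold → ±5% tolerance
19 × 0.1 = 1.9 Ω
Largest = 1.9 × (1 + 5/100) = 1.995 Ω.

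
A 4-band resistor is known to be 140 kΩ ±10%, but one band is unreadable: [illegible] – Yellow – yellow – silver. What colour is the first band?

brown

140000 Ω = 14 × 10^4.
The first band gives digit 1 of the significand, and 1 is brown.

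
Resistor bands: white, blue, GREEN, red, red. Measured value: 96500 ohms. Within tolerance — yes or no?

White → 9 (first significant figure)
Blue → 6 (second significant figure)
Green → 5 (third significant figure)
Red → ×10^2 multiplier
Red → ±2% tolerance
965 × 100 = 96500 Ω
Allowed range: 94570 Ω to 98430 Ω.
96500 ohms lies inside that range.

yes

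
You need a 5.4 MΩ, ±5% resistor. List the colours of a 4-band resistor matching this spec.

5400000 Ω = 54 × 10^5.
5 → green
4 → yellow
Multiplier 10^5 → green.
±5% tolerance → gold.

green, yellow, green, gold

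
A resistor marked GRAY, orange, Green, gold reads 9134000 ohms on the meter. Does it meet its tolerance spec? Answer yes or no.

Grey → 8 (first significant figure)
Orange → 3 (second significant figure)
Green → ×10^5 multiplier
Gold → ±5% tolerance
83 × 100000 = 8300000 Ω
Allowed range: 7885000 Ω to 8715000 Ω.
9134000 ohms lies outside that range.

no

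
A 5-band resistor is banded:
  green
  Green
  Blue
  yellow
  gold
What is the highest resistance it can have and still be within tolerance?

Green → 5 (first significant figure)
Green → 5 (second significant figure)
Blue → 6 (third significant figure)
Yellow → ×10^4 multiplier
Gold → ±5% tolerance
556 × 10000 = 5560000 Ω
Highest = 5560000 × (1 + 5/100) = 5838000 Ω.

5838000 Ω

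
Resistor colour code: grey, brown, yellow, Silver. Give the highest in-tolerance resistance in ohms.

Grey → 8 (first significant figure)
Brown → 1 (second significant figure)
Yellow → ×10^4 multiplier
Silver → ±10% tolerance
81 × 10000 = 810000 Ω
Highest = 810000 × (1 + 10/100) = 891000 Ω.

891000 Ω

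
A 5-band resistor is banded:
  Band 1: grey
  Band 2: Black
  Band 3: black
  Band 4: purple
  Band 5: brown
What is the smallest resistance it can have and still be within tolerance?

7920000000 Ω

Grey → 8 (first significant figure)
Black → 0 (second significant figure)
Black → 0 (third significant figure)
Violet → ×10^7 multiplier
Brown → ±1% tolerance
800 × 10000000 = 8000000000 Ω
Smallest = 8000000000 × (1 − 1/100) = 7920000000 Ω.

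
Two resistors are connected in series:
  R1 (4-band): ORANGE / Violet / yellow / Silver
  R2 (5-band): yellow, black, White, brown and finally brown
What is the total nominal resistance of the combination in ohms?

R1: orange, violet → 37; yellow ×10^4 → 370000 Ω.
R2: yellow, black, white → 409; brown ×10 → 4090 Ω.
Series: 370000 + 4090 = 374090 Ω.

374090 Ω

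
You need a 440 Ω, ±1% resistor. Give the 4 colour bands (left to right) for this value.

440 Ω = 44 × 10^1.
4 → yellow
4 → yellow
Multiplier 10^1 → brown.
±1% tolerance → brown.

yellow, yellow, brown, brown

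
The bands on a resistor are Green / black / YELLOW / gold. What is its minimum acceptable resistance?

Green → 5 (first significant figure)
Black → 0 (second significant figure)
Yellow → ×10^4 multiplier
Gold → ±5% tolerance
50 × 10000 = 500000 Ω
Minimum = 500000 × (1 − 5/100) = 475000 Ω.

475000 Ω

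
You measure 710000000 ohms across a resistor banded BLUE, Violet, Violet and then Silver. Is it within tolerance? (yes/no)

yes

Blue → 6 (first significant figure)
Violet → 7 (second significant figure)
Violet → ×10^7 multiplier
Silver → ±10% tolerance
67 × 10000000 = 670000000 Ω
Allowed range: 603000000 Ω to 737000000 Ω.
710000000 ohms lies inside that range.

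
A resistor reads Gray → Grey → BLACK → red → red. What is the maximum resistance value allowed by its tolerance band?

Grey → 8 (first significant figure)
Grey → 8 (second significant figure)
Black → 0 (third significant figure)
Red → ×10^2 multiplier
Red → ±2% tolerance
880 × 100 = 88000 Ω
Maximum = 88000 × (1 + 2/100) = 89760 Ω.

89760 Ω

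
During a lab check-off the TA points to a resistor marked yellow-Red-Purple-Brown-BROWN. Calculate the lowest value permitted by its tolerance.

Yellow → 4 (first significant figure)
Red → 2 (second significant figure)
Violet → 7 (third significant figure)
Brown → ×10 multiplier
Brown → ±1% tolerance
427 × 10 = 4270 Ω
Lowest = 4270 × (1 − 1/100) = 4227.3 Ω.

4227.3 Ω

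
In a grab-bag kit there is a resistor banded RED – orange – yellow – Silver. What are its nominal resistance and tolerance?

230000 Ω ±10%

Red → 2 (first significant figure)
Orange → 3 (second significant figure)
Yellow → ×10^4 multiplier
Silver → ±10% tolerance
23 × 10000 = 230000 Ω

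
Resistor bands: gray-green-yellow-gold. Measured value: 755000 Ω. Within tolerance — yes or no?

no

Grey → 8 (first significant figure)
Green → 5 (second significant figure)
Yellow → ×10^4 multiplier
Gold → ±5% tolerance
85 × 10000 = 850000 Ω
Allowed range: 807500 Ω to 892500 Ω.
755000 Ω lies outside that range.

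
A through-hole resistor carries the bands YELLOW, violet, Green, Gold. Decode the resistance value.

4700000 Ω

Yellow → 4 (first significant figure)
Violet → 7 (second significant figure)
Green → ×10^5 multiplier
47 × 100000 = 4700000 Ω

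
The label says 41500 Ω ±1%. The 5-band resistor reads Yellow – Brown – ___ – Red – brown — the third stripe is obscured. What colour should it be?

green

41500 Ω = 415 × 10^2.
The third band gives digit 5 of the significand, and 5 is green.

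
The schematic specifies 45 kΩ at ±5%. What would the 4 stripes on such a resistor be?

yellow, green, orange, gold

45000 Ω = 45 × 10^3.
4 → yellow
5 → green
Multiplier 10^3 → orange.
±5% tolerance → gold.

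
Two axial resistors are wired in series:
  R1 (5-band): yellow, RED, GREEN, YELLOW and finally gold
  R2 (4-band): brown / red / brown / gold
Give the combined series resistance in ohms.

R1: yellow, red, green → 425; yellow ×10^4 → 4250000 Ω.
R2: brown, red → 12; brown ×10 → 120 Ω.
Series: 4250000 + 120 = 4250120 Ω.

4250120 Ω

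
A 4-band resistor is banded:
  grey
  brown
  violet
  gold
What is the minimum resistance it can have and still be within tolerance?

769500000 Ω

Grey → 8 (first significant figure)
Brown → 1 (second significant figure)
Violet → ×10^7 multiplier
Gold → ±5% tolerance
81 × 10000000 = 810000000 Ω
Minimum = 810000000 × (1 − 5/100) = 769500000 Ω.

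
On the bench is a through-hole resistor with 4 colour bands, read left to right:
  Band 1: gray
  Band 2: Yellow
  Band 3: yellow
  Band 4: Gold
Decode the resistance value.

Grey → 8 (first significant figure)
Yellow → 4 (second significant figure)
Yellow → ×10^4 multiplier
84 × 10000 = 840000 Ω

840000 Ω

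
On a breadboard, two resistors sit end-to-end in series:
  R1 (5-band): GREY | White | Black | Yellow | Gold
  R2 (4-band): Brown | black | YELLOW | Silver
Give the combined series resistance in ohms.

9000000 Ω

R1: grey, white, black → 890; yellow ×10^4 → 8900000 Ω.
R2: brown, black → 10; yellow ×10^4 → 100000 Ω.
Series: 8900000 + 100000 = 9000000 Ω.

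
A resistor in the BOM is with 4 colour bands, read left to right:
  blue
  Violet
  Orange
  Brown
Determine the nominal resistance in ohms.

Blue → 6 (first significant figure)
Violet → 7 (second significant figure)
Orange → ×10^3 multiplier
67 × 1000 = 67000 Ω

67000 Ω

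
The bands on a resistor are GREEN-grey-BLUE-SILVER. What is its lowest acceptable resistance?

Green → 5 (first significant figure)
Grey → 8 (second significant figure)
Blue → ×10^6 multiplier
Silver → ±10% tolerance
58 × 1000000 = 58000000 Ω
Lowest = 58000000 × (1 − 10/100) = 52200000 Ω.

52200000 Ω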